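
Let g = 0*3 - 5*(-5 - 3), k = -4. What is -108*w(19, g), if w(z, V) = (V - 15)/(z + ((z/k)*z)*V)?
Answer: 100/133 ≈ 0.75188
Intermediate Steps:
g = 40 (g = 0 - 5*(-8) = 0 + 40 = 40)
w(z, V) = (-15 + V)/(z - V*z**2/4) (w(z, V) = (V - 15)/(z + ((z/(-4))*z)*V) = (-15 + V)/(z + ((z*(-1/4))*z)*V) = (-15 + V)/(z + ((-z/4)*z)*V) = (-15 + V)/(z + (-z**2/4)*V) = (-15 + V)/(z - V*z**2/4))
-108*w(19, g) = -432*(15 - 1*40)/(19*(-4 + 40*19)) = -432*(15 - 40)/(19*(-4 + 760)) = -432*(-25)/(19*756) = -108*(-25/3591) = 100/133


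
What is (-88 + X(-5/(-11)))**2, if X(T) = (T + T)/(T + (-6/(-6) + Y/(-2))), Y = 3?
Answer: 11664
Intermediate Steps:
X(T) = 2*T/(-1/2 + T) (X(T) = (T + T)/(T + (-6/(-6) + 3/(-2))) = (2*T)/(T + (-6*(-1/6) + 3*(-1/2))) = (2*T)/(T + (1 - 3/2)) = (2*T)/(T - 1/2) = (2*T)/(-1/2 + T) = 2*T/(-1/2 + T))
(-88 + X(-5/(-11)))**2 = (-88 + 4*(-5/(-11))/(-1 + 2*(-5/(-11))))**2 = (-88 + 4*(-5*(-1/11))/(-1 + 2*(-5*(-1/11))))**2 = (-88 + 4*(5/11)/(-1 + 2*(5/11)))**2 = (-88 + 4*(5/11)/(-1 + 10/11))**2 = (-88 + 4*(5/11)/(-1/11))**2 = (-88 + 4*(5/11)*(-11))**2 = (-88 - 20)**2 = (-108)**2 = 11664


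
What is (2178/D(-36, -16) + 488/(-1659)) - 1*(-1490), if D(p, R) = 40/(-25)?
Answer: 852433/6636 ≈ 128.46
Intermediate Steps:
D(p, R) = -8/5 (D(p, R) = 40*(-1/25) = -8/5)
(2178/D(-36, -16) + 488/(-1659)) - 1*(-1490) = (2178/(-8/5) + 488/(-1659)) - 1*(-1490) = (2178*(-5/8) + 488*(-1/1659)) + 1490 = (-5445/4 - 488/1659) + 1490 = -9035207/6636 + 1490 = 852433/6636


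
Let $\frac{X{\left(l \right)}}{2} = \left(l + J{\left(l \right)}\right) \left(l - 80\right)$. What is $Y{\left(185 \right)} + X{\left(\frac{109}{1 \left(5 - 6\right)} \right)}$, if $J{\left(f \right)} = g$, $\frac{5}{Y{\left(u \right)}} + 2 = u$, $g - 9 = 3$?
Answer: $\frac{6709883}{183} \approx 36666.0$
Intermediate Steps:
$g = 12$ ($g = 9 + 3 = 12$)
$Y{\left(u \right)} = \frac{5}{-2 + u}$
$J{\left(f \right)} = 12$
$X{\left(l \right)} = 2 \left(-80 + l\right) \left(12 + l\right)$ ($X{\left(l \right)} = 2 \left(l + 12\right) \left(l - 80\right) = 2 \left(12 + l\right) \left(-80 + l\right) = 2 \left(-80 + l\right) \left(12 + l\right)$)
$Y{\left(185 \right)} + X{\left(\frac{109}{1 \left(5 - 6\right)} \right)} = \frac{5}{-2 + 185} - \left(1920 - 2 \frac{11881}{\left(5 - 6\right)^{2}} + 136 \cdot 109 \frac{1}{1 \left(5 - 6\right)}\right) = \frac{5}{183} - \left(1920 - 23762 + 136 \cdot 109 \frac{1}{1 \left(-1\right)}\right) = 5 \cdot \frac{1}{183} - \left(1920 - 23762 + 136 \cdot 109 \frac{1}{-1}\right) = \frac{5}{183} - \left(1920 - 23762 + 136 \cdot 109 \left(-1\right)\right) = \frac{5}{183} - \left(-12904 - 23762\right) = \frac{5}{183} + \left(-1920 + 14824 + 2 \cdot 11881\right) = \frac{5}{183} + \left(-1920 + 14824 + 23762\right) = \frac{5}{183} + 36666 = \frac{6709883}{183}$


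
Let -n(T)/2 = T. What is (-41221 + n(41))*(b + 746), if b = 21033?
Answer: -899538037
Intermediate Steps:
n(T) = -2*T
(-41221 + n(41))*(b + 746) = (-41221 - 2*41)*(21033 + 746) = (-41221 - 82)*21779 = -41303*21779 = -899538037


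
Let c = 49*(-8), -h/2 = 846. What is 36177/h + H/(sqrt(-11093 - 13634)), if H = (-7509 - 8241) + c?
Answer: -12059/564 + 16142*I*sqrt(24727)/24727 ≈ -21.381 + 102.65*I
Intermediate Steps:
h = -1692 (h = -2*846 = -1692)
c = -392
H = -16142 (H = (-7509 - 8241) - 392 = -15750 - 392 = -16142)
36177/h + H/(sqrt(-11093 - 13634)) = 36177/(-1692) - 16142/sqrt(-11093 - 13634) = 36177*(-1/1692) - 16142*(-I*sqrt(24727)/24727) = -12059/564 - 16142*(-I*sqrt(24727)/24727) = -12059/564 - (-16142)*I*sqrt(24727)/24727 = -12059/564 + 16142*I*sqrt(24727)/24727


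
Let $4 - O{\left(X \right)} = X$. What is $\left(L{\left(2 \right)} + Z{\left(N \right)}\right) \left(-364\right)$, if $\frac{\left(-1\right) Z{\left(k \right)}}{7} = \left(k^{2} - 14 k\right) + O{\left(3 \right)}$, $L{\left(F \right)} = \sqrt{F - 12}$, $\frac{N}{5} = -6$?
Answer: $3365908 - 364 i \sqrt{10} \approx 3.3659 \cdot 10^{6} - 1151.1 i$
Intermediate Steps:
$N = -30$ ($N = 5 \left(-6\right) = -30$)
$O{\left(X \right)} = 4 - X$
$L{\left(F \right)} = \sqrt{-12 + F}$
$Z{\left(k \right)} = -7 - 7 k^{2} + 98 k$ ($Z{\left(k \right)} = - 7 \left(\left(k^{2} - 14 k\right) + \left(4 - 3\right)\right) = - 7 \left(\left(k^{2} - 14 k\right) + 1\right) = - 7 \left(1 + k^{2} - 14 k\right) = -7 - 7 k^{2} + 98 k$)
$\left(L{\left(2 \right)} + Z{\left(N \right)}\right) \left(-364\right) = \left(\sqrt{-12 + 2} - \left(2947 + 6300\right)\right) \left(-364\right) = \left(\sqrt{-10} - 9247\right) \left(-364\right) = \left(i \sqrt{10} - 9247\right) \left(-364\right) = \left(-9247 + i \sqrt{10}\right) \left(-364\right) = 3365908 - 364 i \sqrt{10}$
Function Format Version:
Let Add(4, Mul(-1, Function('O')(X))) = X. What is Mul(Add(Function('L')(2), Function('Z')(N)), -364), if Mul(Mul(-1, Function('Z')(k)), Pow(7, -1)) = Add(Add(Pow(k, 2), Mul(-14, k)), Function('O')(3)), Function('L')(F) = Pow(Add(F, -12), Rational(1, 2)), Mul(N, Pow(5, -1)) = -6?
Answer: Add(3365908, Mul(-364, I, Pow(10, Rational(1, 2)))) ≈ Add(3.3659e+6, Mul(-1151.1, I))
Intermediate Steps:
N = -30 (N = Mul(5, -6) = -30)
Function('O')(X) = Add(4, Mul(-1, X))
Function('L')(F) = Pow(Add(-12, F), Rational(1, 2))
Function('Z')(k) = Add(-7, Mul(-7, Pow(k, 2)), Mul(98, k)) (Function('Z')(k) = Mul(-7, Add(Add(Pow(k, 2), Mul(-14, k)), Add(4, Mul(-1, 3)))) = Mul(-7, Add(Add(Pow(k, 2), Mul(-14, k)), Add(4, -3))) = Mul(-7, Add(Add(Pow(k, 2), Mul(-14, k)), 1)) = Mul(-7, Add(1, Pow(k, 2), Mul(-14, k))) = Add(-7, Mul(-7, Pow(k, 2)), Mul(98, k)))
Mul(Add(Function('L')(2), Function('Z')(N)), -364) = Mul(Add(Pow(Add(-12, 2), Rational(1, 2)), Add(-7, Mul(-7, Pow(-30, 2)), Mul(98, -30))), -364) = Mul(Add(Pow(-10, Rational(1, 2)), Add(-7, Mul(-7, 900), -2940)), -364) = Mul(Add(Mul(I, Pow(10, Rational(1, 2))), Add(-7, -6300, -2940)), -364) = Mul(Add(Mul(I, Pow(10, Rational(1, 2))), -9247), -364) = Mul(Add(-9247, Mul(I, Pow(10, Rational(1, 2)))), -364) = Add(3365908, Mul(-364, I, Pow(10, Rational(1, 2))))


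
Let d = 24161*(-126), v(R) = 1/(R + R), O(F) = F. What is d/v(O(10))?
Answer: -60885720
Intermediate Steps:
v(R) = 1/(2*R)
d = -3044286
d/v(O(10)) = -3044286/((½)/10) = -3044286/((½)*(⅒)) = -3044286/1/20 = -3044286*20 = -60885720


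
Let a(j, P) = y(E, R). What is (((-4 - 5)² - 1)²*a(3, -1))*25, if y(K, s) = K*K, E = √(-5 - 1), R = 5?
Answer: -960000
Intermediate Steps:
E = I*√6 (E = √(-6) = I*√6 ≈ 2.4495*I)
y(K, s) = K²
a(j, P) = -6 (a(j, P) = (I*√6)² = -6)
(((-4 - 5)² - 1)²*a(3, -1))*25 = (((-4 - 5)² - 1)²*(-6))*25 = (((-9)² - 1)²*(-6))*25 = ((81 - 1)²*(-6))*25 = (80²*(-6))*25 = (6400*(-6))*25 = -38400*25 = -960000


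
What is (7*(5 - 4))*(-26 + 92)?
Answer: 462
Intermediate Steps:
(7*(5 - 4))*(-26 + 92) = (7*1)*66 = 7*66 = 462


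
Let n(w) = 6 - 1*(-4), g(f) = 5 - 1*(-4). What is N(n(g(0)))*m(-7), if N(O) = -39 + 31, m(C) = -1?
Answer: 8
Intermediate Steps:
g(f) = 9 (g(f) = 5 + 4 = 9)
n(w) = 10 (n(w) = 6 + 4 = 10)
N(O) = -8
N(n(g(0)))*m(-7) = -8*(-1) = 8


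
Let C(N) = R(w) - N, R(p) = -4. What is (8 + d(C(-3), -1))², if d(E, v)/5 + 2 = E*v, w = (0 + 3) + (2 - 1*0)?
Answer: 9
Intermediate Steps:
w = 5 (w = 3 + (2 + 0) = 3 + 2 = 5)
C(N) = -4 - N
d(E, v) = -10 + 5*E*v (d(E, v) = -10 + 5*(E*v) = -10 + 5*E*v)
(8 + d(C(-3), -1))² = (8 + (-10 + 5*(-4 - 1*(-3))*(-1)))² = (8 + (-10 + 5*(-4 + 3)*(-1)))² = (8 + (-10 + 5*(-1)*(-1)))² = (8 + (-10 + 5))² = (8 - 5)² = 3² = 9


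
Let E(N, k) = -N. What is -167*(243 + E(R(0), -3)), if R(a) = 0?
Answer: -40581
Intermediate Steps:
-167*(243 + E(R(0), -3)) = -167*(243 - 1*0) = -167*(243 + 0) = -167*243 = -40581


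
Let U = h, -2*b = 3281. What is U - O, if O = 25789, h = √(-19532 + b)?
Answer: -25789 + 3*I*√9410/2 ≈ -25789.0 + 145.51*I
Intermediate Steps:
b = -3281/2 (b = -½*3281 = -3281/2 ≈ -1640.5)
h = 3*I*√9410/2 (h = √(-19532 - 3281/2) = √(-42345/2) = 3*I*√9410/2 ≈ 145.51*I)
U = 3*I*√9410/2 ≈ 145.51*I
U - O = 3*I*√9410/2 - 1*25789 = 3*I*√9410/2 - 25789 = -25789 + 3*I*√9410/2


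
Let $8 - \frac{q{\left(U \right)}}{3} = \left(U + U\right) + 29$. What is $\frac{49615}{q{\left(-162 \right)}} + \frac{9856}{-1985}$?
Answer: $\frac{89526671}{1804365} \approx 49.617$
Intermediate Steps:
$q{\left(U \right)} = -63 - 6 U$ ($q{\left(U \right)} = 24 - 3 \left(\left(U + U\right) + 29\right) = 24 - 3 \left(2 U + 29\right) = 24 - 3 \left(29 + 2 U\right) = 24 - \left(87 + 6 U\right) = -63 - 6 U$)
$\frac{49615}{q{\left(-162 \right)}} + \frac{9856}{-1985} = \frac{49615}{-63 - -972} + \frac{9856}{-1985} = \frac{49615}{-63 + 972} + 9856 \left(- \frac{1}{1985}\right) = \frac{49615}{909} - \frac{9856}{1985} = \frac{89526671}{1804365}$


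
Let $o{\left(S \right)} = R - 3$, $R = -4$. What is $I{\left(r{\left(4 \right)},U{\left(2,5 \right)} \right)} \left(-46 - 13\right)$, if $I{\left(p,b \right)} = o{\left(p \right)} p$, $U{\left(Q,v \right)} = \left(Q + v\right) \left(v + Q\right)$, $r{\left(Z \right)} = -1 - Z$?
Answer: $-2065$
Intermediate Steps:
$o{\left(S \right)} = -7$ ($o{\left(S \right)} = -4 - 3 = -7$)
$U{\left(Q,v \right)} = \left(Q + v\right)^{2}$ ($U{\left(Q,v \right)} = \left(Q + v\right) \left(Q + v\right) = \left(Q + v\right)^{2}$)
$I{\left(p,b \right)} = - 7 p$
$I{\left(r{\left(4 \right)},U{\left(2,5 \right)} \right)} \left(-46 - 13\right) = - 7 \left(-1 - 4\right) \left(-46 - 13\right) = - 7 \left(-1 - 4\right) \left(-59\right) = \left(-7\right) \left(-5\right) \left(-59\right) = 35 \left(-59\right) = -2065$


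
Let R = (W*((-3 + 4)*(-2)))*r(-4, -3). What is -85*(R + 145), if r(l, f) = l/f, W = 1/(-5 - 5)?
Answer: -37043/3 ≈ -12348.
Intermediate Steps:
W = -⅒ (W = 1/(-10) = -⅒ ≈ -0.10000)
R = 4/15 (R = (-(-3 + 4)*(-2)/10)*(-4/(-3)) = (-(-2)/10)*(-4*(-⅓)) = -⅒*(-2)*(4/3) = (⅕)*(4/3) = 4/15 ≈ 0.26667)
-85*(R + 145) = -85*(4/15 + 145) = -85*2179/15 = -37043/3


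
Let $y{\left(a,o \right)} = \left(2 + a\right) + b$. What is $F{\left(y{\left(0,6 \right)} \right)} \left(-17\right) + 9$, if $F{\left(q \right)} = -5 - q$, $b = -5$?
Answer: $43$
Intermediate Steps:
$y{\left(a,o \right)} = -3 + a$ ($y{\left(a,o \right)} = \left(2 + a\right) - 5 = -3 + a$)
$F{\left(y{\left(0,6 \right)} \right)} \left(-17\right) + 9 = \left(-5 - \left(-3 + 0\right)\right) \left(-17\right) + 9 = \left(-5 - -3\right) \left(-17\right) + 9 = \left(-5 + 3\right) \left(-17\right) + 9 = \left(-2\right) \left(-17\right) + 9 = 34 + 9 = 43$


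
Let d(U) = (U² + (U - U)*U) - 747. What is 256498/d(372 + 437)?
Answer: 128249/326867 ≈ 0.39236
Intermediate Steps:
d(U) = -747 + U² (d(U) = (U² + 0*U) - 747 = (U² + 0) - 747 = U² - 747 = -747 + U²)
256498/d(372 + 437) = 256498/(-747 + (372 + 437)²) = 256498/(-747 + 809²) = 256498/(-747 + 654481) = 256498/653734 = 256498*(1/653734) = 128249/326867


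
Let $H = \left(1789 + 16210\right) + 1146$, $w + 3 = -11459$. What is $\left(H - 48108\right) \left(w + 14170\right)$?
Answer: $-78431804$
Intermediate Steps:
$w = -11462$ ($w = -3 - 11459 = -11462$)
$H = 19145$ ($H = 17999 + 1146 = 19145$)
$\left(H - 48108\right) \left(w + 14170\right) = \left(19145 - 48108\right) \left(-11462 + 14170\right) = \left(-28963\right) 2708 = -78431804$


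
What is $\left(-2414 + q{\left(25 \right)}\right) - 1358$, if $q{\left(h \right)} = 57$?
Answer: $-3715$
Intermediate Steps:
$\left(-2414 + q{\left(25 \right)}\right) - 1358 = \left(-2414 + 57\right) - 1358 = -2357 - 1358 = -3715$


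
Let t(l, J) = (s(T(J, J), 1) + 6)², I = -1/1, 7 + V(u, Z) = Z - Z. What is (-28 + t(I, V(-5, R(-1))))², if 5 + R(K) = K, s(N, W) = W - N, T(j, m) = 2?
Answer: 9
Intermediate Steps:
R(K) = -5 + K
V(u, Z) = -7 (V(u, Z) = -7 + (Z - Z) = -7 + 0 = -7)
I = -1 (I = -1*1 = -1)
t(l, J) = 25 (t(l, J) = ((1 - 1*2) + 6)² = ((1 - 2) + 6)² = (-1 + 6)² = 5² = 25)
(-28 + t(I, V(-5, R(-1))))² = (-28 + 25)² = (-3)² = 9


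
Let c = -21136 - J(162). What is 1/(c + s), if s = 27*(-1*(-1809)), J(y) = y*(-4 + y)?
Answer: 1/2111 ≈ 0.00047371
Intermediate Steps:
c = -46732 (c = -21136 - 162*(-4 + 162) = -21136 - 162*158 = -21136 - 1*25596 = -21136 - 25596 = -46732)
s = 48843 (s = 27*1809 = 48843)
1/(c + s) = 1/(-46732 + 48843) = 1/2111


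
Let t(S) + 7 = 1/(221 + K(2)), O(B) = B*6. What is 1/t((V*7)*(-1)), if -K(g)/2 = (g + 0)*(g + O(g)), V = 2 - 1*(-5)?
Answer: -165/1154 ≈ -0.14298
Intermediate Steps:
V = 7 (V = 2 + 5 = 7)
O(B) = 6*B
K(g) = -14*g² (K(g) = -2*(g + 0)*(g + 6*g) = -2*g*7*g = -14*g²)
t(S) = -1154/165 (t(S) = -7 + 1/(221 - 14*2²) = -7 + 1/(221 - 14*4) = -7 + 1/(221 - 56) = -7 + 1/165 = -1154/165)
1/t((V*7)*(-1)) = 1/(-1154/165) = -165/1154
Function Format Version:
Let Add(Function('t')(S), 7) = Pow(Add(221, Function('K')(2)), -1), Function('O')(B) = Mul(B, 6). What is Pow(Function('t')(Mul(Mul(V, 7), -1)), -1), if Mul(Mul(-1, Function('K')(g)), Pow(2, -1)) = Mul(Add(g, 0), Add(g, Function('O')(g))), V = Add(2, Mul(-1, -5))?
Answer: Rational(-165, 1154) ≈ -0.14298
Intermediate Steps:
V = 7 (V = Add(2, 5) = 7)
Function('O')(B) = Mul(6, B)
Function('K')(g) = Mul(-14, Pow(g, 2)) (Function('K')(g) = Mul(-2, Mul(Add(g, 0), Add(g, Mul(6, g)))) = Mul(-2, Mul(g, Mul(7, g))) = Mul(-2, Mul(7, Pow(g, 2))) = Mul(-14, Pow(g, 2)))
Function('t')(S) = Rational(-1154, 165) (Function('t')(S) = Add(-7, Pow(Add(221, Mul(-14, Pow(2, 2))), -1)) = Add(-7, Pow(Add(221, Mul(-14, 4)), -1)) = Add(-7, Pow(Add(221, -56), -1)) = Add(-7, Pow(165, -1)) = Add(-7, Rational(1, 165)) = Rational(-1154, 165))
Pow(Function('t')(Mul(Mul(V, 7), -1)), -1) = Pow(Rational(-1154, 165), -1) = Rational(-165, 1154)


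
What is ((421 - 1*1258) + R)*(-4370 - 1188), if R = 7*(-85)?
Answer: 7959056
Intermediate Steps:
R = -595
((421 - 1*1258) + R)*(-4370 - 1188) = ((421 - 1*1258) - 595)*(-4370 - 1188) = ((421 - 1258) - 595)*(-5558) = (-837 - 595)*(-5558) = -1432*(-5558) = 7959056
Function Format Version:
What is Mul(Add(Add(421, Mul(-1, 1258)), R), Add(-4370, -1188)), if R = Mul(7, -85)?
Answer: 7959056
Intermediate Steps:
R = -595
Mul(Add(Add(421, Mul(-1, 1258)), R), Add(-4370, -1188)) = Mul(Add(Add(421, Mul(-1, 1258)), -595), Add(-4370, -1188)) = Mul(Add(Add(421, -1258), -595), -5558) = Mul(Add(-837, -595), -5558) = Mul(-1432, -5558) = 7959056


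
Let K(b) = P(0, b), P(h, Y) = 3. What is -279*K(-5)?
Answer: -837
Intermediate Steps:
K(b) = 3
-279*K(-5) = -279*3 = -837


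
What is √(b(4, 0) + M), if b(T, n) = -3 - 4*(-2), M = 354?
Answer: √359 ≈ 18.947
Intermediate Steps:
b(T, n) = 5 (b(T, n) = -3 + 8 = 5)
√(b(4, 0) + M) = √(5 + 354) = √359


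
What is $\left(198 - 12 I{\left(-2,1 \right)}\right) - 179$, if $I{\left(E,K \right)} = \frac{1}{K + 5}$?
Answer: $17$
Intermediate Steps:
$I{\left(E,K \right)} = \frac{1}{5 + K}$
$\left(198 - 12 I{\left(-2,1 \right)}\right) - 179 = \left(198 - \frac{12}{5 + 1}\right) - 179 = \left(198 - \frac{12}{6}\right) - 179 = \left(198 - 2\right) - 179 = 196 - 179 = 17$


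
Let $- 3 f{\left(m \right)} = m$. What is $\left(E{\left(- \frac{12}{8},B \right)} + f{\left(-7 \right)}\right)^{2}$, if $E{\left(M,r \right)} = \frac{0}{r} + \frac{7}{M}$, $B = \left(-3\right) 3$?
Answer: $\frac{49}{9} \approx 5.4444$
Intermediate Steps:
$f{\left(m \right)} = - \frac{m}{3}$
$B = -9$
$E{\left(M,r \right)} = \frac{7}{M}$ ($E{\left(M,r \right)} = 0 + \frac{7}{M} = \frac{7}{M}$)
$\left(E{\left(- \frac{12}{8},B \right)} + f{\left(-7 \right)}\right)^{2} = \left(\frac{7}{\left(-12\right) \frac{1}{8}} - - \frac{7}{3}\right)^{2} = \left(\frac{7}{\left(-12\right) \frac{1}{8}} + \frac{7}{3}\right)^{2} = \left(\frac{7}{- \frac{3}{2}} + \frac{7}{3}\right)^{2} = \left(7 \left(- \frac{2}{3}\right) + \frac{7}{3}\right)^{2} = \left(- \frac{14}{3} + \frac{7}{3}\right)^{2} = \left(- \frac{7}{3}\right)^{2} = \frac{49}{9}$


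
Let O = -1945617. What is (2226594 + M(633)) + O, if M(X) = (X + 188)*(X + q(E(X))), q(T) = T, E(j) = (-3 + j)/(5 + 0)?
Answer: 904116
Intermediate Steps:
E(j) = -3/5 + j/5 (E(j) = (-3 + j)/5 = (-3 + j)*(1/5) = -3/5 + j/5)
M(X) = (188 + X)*(-3/5 + 6*X/5) (M(X) = (X + 188)*(X + (-3/5 + X/5)) = (188 + X)*(-3/5 + 6*X/5))
(2226594 + M(633)) + O = (2226594 + (-564/5 + 225*633 + (6/5)*633**2)) - 1945617 = (2226594 + (-564/5 + 142425 + (6/5)*400689)) - 1945617 = (2226594 + (-564/5 + 142425 + 2404134/5)) - 1945617 = (2226594 + 623139) - 1945617 = 2849733 - 1945617 = 904116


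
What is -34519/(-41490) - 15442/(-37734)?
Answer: 323871421/260930610 ≈ 1.2412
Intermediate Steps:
-34519/(-41490) - 15442/(-37734) = -34519*(-1/41490) - 15442*(-1/37734) = 34519/41490 + 7721/18867 = 323871421/260930610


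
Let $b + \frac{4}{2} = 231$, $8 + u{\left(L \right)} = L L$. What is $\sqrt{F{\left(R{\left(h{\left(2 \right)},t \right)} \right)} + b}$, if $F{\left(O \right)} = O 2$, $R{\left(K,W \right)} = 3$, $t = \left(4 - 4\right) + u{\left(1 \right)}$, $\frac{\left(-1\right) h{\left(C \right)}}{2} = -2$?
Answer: $\sqrt{235} \approx 15.33$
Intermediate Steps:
$u{\left(L \right)} = -8 + L^{2}$ ($u{\left(L \right)} = -8 + L L = -8 + L^{2}$)
$h{\left(C \right)} = 4$ ($h{\left(C \right)} = \left(-2\right) \left(-2\right) = 4$)
$b = 229$ ($b = -2 + 231 = 229$)
$t = -7$ ($t = \left(4 - 4\right) - \left(8 - 1^{2}\right) = 0 + \left(-8 + 1\right) = 0 - 7 = -7$)
$F{\left(O \right)} = 2 O$
$\sqrt{F{\left(R{\left(h{\left(2 \right)},t \right)} \right)} + b} = \sqrt{2 \cdot 3 + 229} = \sqrt{6 + 229} = \sqrt{235}$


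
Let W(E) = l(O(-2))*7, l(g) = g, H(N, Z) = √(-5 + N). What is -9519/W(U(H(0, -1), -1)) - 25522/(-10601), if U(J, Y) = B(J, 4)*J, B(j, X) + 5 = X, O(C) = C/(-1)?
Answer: -100553611/148414 ≈ -677.52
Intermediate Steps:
O(C) = -C (O(C) = C*(-1) = -C)
B(j, X) = -5 + X
U(J, Y) = -J (U(J, Y) = (-5 + 4)*J = -J)
W(E) = 14 (W(E) = -1*(-2)*7 = 2*7 = 14)
-9519/W(U(H(0, -1), -1)) - 25522/(-10601) = -9519/14 - 25522/(-10601) = -9519*1/14 - 25522*(-1/10601) = -9519/14 + 25522/10601 = -100553611/148414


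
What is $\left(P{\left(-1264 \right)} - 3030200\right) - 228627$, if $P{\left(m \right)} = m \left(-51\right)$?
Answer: $-3194363$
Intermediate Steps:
$P{\left(m \right)} = - 51 m$
$\left(P{\left(-1264 \right)} - 3030200\right) - 228627 = \left(\left(-51\right) \left(-1264\right) - 3030200\right) - 228627 = \left(64464 - 3030200\right) - 228627 = -2965736 - 228627 = -3194363$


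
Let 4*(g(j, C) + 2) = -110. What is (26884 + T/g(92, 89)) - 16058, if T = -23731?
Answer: 686196/59 ≈ 11630.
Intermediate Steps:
g(j, C) = -59/2 (g(j, C) = -2 + (1/4)*(-110) = -2 - 55/2 = -59/2)
(26884 + T/g(92, 89)) - 16058 = (26884 - 23731/(-59/2)) - 16058 = (26884 - 23731*(-2/59)) - 16058 = (26884 + 47462/59) - 16058 = 1633618/59 - 16058 = 686196/59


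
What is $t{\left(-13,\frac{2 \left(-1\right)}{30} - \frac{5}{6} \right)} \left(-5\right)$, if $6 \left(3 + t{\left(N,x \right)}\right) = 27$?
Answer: $- \frac{15}{2} \approx -7.5$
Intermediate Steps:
$t{\left(N,x \right)} = \frac{3}{2}$ ($t{\left(N,x \right)} = -3 + \frac{1}{6} \cdot 27 = -3 + \frac{9}{2} = \frac{3}{2}$)
$t{\left(-13,\frac{2 \left(-1\right)}{30} - \frac{5}{6} \right)} \left(-5\right) = \frac{3}{2} \left(-5\right) = - \frac{15}{2}$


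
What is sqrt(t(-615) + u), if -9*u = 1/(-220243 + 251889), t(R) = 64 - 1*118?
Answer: I*sqrt(486714119222)/94938 ≈ 7.3485*I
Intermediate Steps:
t(R) = -54 (t(R) = 64 - 118 = -54)
u = -1/284814 (u = -1/(9*(-220243 + 251889)) = -1/9/31646 = -1/9*1/31646 = -1/284814 ≈ -3.5111e-6)
sqrt(t(-615) + u) = sqrt(-54 - 1/284814) = sqrt(-15379957/284814) = I*sqrt(486714119222)/94938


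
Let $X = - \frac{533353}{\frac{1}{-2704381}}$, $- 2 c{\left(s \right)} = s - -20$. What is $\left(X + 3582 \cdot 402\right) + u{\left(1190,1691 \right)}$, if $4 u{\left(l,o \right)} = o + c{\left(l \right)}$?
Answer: $\frac{2884782319457}{2} \approx 1.4424 \cdot 10^{12}$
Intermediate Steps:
$c{\left(s \right)} = -10 - \frac{s}{2}$ ($c{\left(s \right)} = - \frac{s - -20}{2} = - \frac{s + 20}{2} = - \frac{20 + s}{2} = -10 - \frac{s}{2}$)
$X = 1442389719493$ ($X = - \frac{533353}{- \frac{1}{2704381}} = \left(-533353\right) \left(-2704381\right) = 1442389719493$)
$u{\left(l,o \right)} = - \frac{5}{2} - \frac{l}{8} + \frac{o}{4}$ ($u{\left(l,o \right)} = \frac{o - \left(10 + \frac{l}{2}\right)}{4} = \frac{-10 + o - \frac{l}{2}}{4} = - \frac{5}{2} - \frac{l}{8} + \frac{o}{4}$)
$\left(X + 3582 \cdot 402\right) + u{\left(1190,1691 \right)} = \left(1442389719493 + 3582 \cdot 402\right) - - \frac{543}{2} = \left(1442389719493 + 1439964\right) - - \frac{543}{2} = 1442391159457 + \frac{543}{2} = \frac{2884782319457}{2}$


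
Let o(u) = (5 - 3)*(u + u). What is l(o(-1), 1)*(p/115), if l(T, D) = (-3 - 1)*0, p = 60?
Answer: 0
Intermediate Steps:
o(u) = 4*u (o(u) = 2*(2*u) = 4*u)
l(T, D) = 0 (l(T, D) = -4*0 = 0)
l(o(-1), 1)*(p/115) = 0*(60/115) = 0*(60*(1/115)) = 0*(12/23) = 0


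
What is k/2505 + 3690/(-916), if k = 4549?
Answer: -2538283/1147290 ≈ -2.2124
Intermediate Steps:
k/2505 + 3690/(-916) = 4549/2505 + 3690/(-916) = 4549*(1/2505) + 3690*(-1/916) = 4549/2505 - 1845/458 = -2538283/1147290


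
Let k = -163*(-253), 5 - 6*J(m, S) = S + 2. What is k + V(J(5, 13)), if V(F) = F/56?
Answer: 6928147/168 ≈ 41239.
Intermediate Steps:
J(m, S) = 1/2 - S/6 (J(m, S) = 5/6 - (S + 2)/6 = 5/6 - (2 + S)/6 = 5/6 + (-1/3 - S/6) = 1/2 - S/6)
V(F) = F/56 (V(F) = F*(1/56) = F/56)
k = 41239
k + V(J(5, 13)) = 41239 + (1/2 - 1/6*13)/56 = 41239 + (1/2 - 13/6)/56 = 41239 + (1/56)*(-5/3) = 41239 - 5/168 = 6928147/168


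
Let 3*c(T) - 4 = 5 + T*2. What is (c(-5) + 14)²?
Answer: 1681/9 ≈ 186.78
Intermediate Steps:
c(T) = 3 + 2*T/3 (c(T) = 4/3 + (5 + T*2)/3 = 4/3 + (5 + 2*T)/3 = 4/3 + (5/3 + 2*T/3) = 3 + 2*T/3)
(c(-5) + 14)² = ((3 + (⅔)*(-5)) + 14)² = ((3 - 10/3) + 14)² = (-⅓ + 14)² = (41/3)² = 1681/9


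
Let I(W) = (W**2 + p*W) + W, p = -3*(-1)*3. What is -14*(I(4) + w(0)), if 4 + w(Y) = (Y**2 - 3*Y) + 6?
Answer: -812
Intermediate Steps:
w(Y) = 2 + Y**2 - 3*Y (w(Y) = -4 + ((Y**2 - 3*Y) + 6) = -4 + (6 + Y**2 - 3*Y) = 2 + Y**2 - 3*Y)
p = 9 (p = 3*3 = 9)
I(W) = W**2 + 10*W (I(W) = (W**2 + 9*W) + W = W**2 + 10*W)
-14*(I(4) + w(0)) = -14*(4*(10 + 4) + (2 + 0**2 - 3*0)) = -14*(4*14 + (2 + 0 + 0)) = -14*(56 + 2) = -14*58 = -812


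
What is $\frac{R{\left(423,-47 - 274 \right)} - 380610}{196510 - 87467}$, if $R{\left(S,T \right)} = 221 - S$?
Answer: $- \frac{380812}{109043} \approx -3.4923$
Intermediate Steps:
$\frac{R{\left(423,-47 - 274 \right)} - 380610}{196510 - 87467} = \frac{\left(221 - 423\right) - 380610}{196510 - 87467} = \frac{\left(221 - 423\right) - 380610}{109043} = \left(-202 - 380610\right) \frac{1}{109043} = \left(-380812\right) \frac{1}{109043} = - \frac{380812}{109043}$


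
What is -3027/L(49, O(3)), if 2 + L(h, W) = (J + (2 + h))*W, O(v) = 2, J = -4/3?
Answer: -9081/292 ≈ -31.099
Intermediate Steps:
J = -4/3 (J = -4*⅓ = -4/3 ≈ -1.3333)
L(h, W) = -2 + W*(⅔ + h) (L(h, W) = -2 + (-4/3 + (2 + h))*W = -2 + (⅔ + h)*W = -2 + W*(⅔ + h))
-3027/L(49, O(3)) = -3027/(-2 + (⅔)*2 + 2*49) = -3027/(-2 + 4/3 + 98) = -3027/292/3 = -3027*3/292 = -9081/292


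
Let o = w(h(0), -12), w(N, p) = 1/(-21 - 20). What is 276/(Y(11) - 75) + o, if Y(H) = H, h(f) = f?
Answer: -2845/656 ≈ -4.3369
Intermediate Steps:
w(N, p) = -1/41 (w(N, p) = 1/(-41) = -1/41)
o = -1/41 ≈ -0.024390
276/(Y(11) - 75) + o = 276/(11 - 75) - 1/41 = 276/(-64) - 1/41 = -1/64*276 - 1/41 = -69/16 - 1/41 = -2845/656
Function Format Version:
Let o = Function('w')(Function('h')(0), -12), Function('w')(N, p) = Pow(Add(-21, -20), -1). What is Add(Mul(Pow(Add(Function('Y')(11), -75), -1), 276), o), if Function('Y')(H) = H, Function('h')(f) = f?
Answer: Rational(-2845, 656) ≈ -4.3369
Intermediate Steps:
Function('w')(N, p) = Rational(-1, 41) (Function('w')(N, p) = Pow(-41, -1) = Rational(-1, 41))
o = Rational(-1, 41) ≈ -0.024390
Add(Mul(Pow(Add(Function('Y')(11), -75), -1), 276), o) = Add(Mul(Pow(Add(11, -75), -1), 276), Rational(-1, 41)) = Add(Mul(Pow(-64, -1), 276), Rational(-1, 41)) = Add(Mul(Rational(-1, 64), 276), Rational(-1, 41)) = Add(Rational(-69, 16), Rational(-1, 41)) = Rational(-2845, 656)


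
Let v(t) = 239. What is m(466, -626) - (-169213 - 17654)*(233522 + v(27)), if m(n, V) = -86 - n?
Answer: 43682216235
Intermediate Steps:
m(466, -626) - (-169213 - 17654)*(233522 + v(27)) = (-86 - 1*466) - (-169213 - 17654)*(233522 + 239) = (-86 - 466) - (-186867)*233761 = -552 - 1*(-43682216787) = -552 + 43682216787 = 43682216235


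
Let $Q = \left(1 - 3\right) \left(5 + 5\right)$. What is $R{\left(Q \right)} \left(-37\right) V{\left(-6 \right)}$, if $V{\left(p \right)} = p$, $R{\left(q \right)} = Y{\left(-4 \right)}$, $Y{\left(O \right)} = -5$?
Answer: $-1110$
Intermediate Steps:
$Q = -20$ ($Q = \left(-2\right) 10 = -20$)
$R{\left(q \right)} = -5$
$R{\left(Q \right)} \left(-37\right) V{\left(-6 \right)} = \left(-5\right) \left(-37\right) \left(-6\right) = 185 \left(-6\right) = -1110$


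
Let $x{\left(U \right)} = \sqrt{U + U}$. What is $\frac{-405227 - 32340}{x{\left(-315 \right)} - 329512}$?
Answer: $\frac{72091788652}{54289079387} + \frac{1312701 i \sqrt{70}}{108578158774} \approx 1.3279 + 0.00010115 i$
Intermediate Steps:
$x{\left(U \right)} = \sqrt{2} \sqrt{U}$ ($x{\left(U \right)} = \sqrt{2 U} = \sqrt{2} \sqrt{U}$)
$\frac{-405227 - 32340}{x{\left(-315 \right)} - 329512} = \frac{-405227 - 32340}{\sqrt{2} \sqrt{-315} - 329512} = - \frac{437567}{\sqrt{2} \cdot 3 i \sqrt{35} - 329512} = - \frac{437567}{3 i \sqrt{70} - 329512} = - \frac{437567}{-329512 + 3 i \sqrt{70}}$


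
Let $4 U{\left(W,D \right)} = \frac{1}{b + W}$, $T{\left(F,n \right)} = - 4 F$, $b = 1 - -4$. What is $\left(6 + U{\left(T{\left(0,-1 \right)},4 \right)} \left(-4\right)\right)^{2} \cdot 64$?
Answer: $\frac{53824}{25} \approx 2153.0$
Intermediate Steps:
$b = 5$ ($b = 1 + 4 = 5$)
$U{\left(W,D \right)} = \frac{1}{4 \left(5 + W\right)}$
$\left(6 + U{\left(T{\left(0,-1 \right)},4 \right)} \left(-4\right)\right)^{2} \cdot 64 = \left(6 + \frac{1}{4 \left(5 - 0\right)} \left(-4\right)\right)^{2} \cdot 64 = \left(6 + \frac{1}{4 \left(5 + 0\right)} \left(-4\right)\right)^{2} \cdot 64 = \left(6 + \frac{1}{4 \cdot 5} \left(-4\right)\right)^{2} \cdot 64 = \left(6 + \frac{1}{4} \cdot \frac{1}{5} \left(-4\right)\right)^{2} \cdot 64 = \left(6 + \frac{1}{20} \left(-4\right)\right)^{2} \cdot 64 = \left(6 - \frac{1}{5}\right)^{2} \cdot 64 = \left(\frac{29}{5}\right)^{2} \cdot 64 = \frac{841}{25} \cdot 64 = \frac{53824}{25}$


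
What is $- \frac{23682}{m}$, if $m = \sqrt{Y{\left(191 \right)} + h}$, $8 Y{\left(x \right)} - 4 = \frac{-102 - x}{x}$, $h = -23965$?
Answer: $\frac{47364 i \sqrt{13988094718}}{36618049} \approx 152.98 i$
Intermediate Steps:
$Y{\left(x \right)} = \frac{1}{2} + \frac{-102 - x}{8 x}$ ($Y{\left(x \right)} = \frac{1}{2} + \frac{\left(-102 - x\right) \frac{1}{x}}{8} = \frac{1}{2} + \frac{\frac{1}{x} \left(-102 - x\right)}{8} = \frac{1}{2} + \frac{-102 - x}{8 x}$)
$m = \frac{i \sqrt{13988094718}}{764}$ ($m = \sqrt{\frac{3 \left(-34 + 191\right)}{8 \cdot 191} - 23965} = \sqrt{\frac{3}{8} \cdot \frac{1}{191} \cdot 157 - 23965} = \sqrt{\frac{471}{1528} - 23965} = \sqrt{- \frac{36618049}{1528}} = \frac{i \sqrt{13988094718}}{764} \approx 154.81 i$)
$- \frac{23682}{m} = - \frac{23682}{\frac{1}{764} i \sqrt{13988094718}} = - 23682 \left(- \frac{2 i \sqrt{13988094718}}{36618049}\right) = \frac{47364 i \sqrt{13988094718}}{36618049}$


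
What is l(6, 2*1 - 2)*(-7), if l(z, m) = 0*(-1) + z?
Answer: -42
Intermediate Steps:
l(z, m) = z (l(z, m) = 0 + z = z)
l(6, 2*1 - 2)*(-7) = 6*(-7) = -42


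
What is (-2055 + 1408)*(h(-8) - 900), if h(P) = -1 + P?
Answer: 588123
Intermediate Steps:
(-2055 + 1408)*(h(-8) - 900) = (-2055 + 1408)*((-1 - 8) - 900) = -647*(-9 - 900) = -647*(-909) = 588123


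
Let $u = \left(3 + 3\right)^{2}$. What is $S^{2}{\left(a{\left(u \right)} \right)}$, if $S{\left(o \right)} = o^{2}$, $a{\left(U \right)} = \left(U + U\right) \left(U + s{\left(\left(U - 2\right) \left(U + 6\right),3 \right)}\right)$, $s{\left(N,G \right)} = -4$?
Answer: $28179280429056$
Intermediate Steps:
$u = 36$ ($u = 6^{2} = 36$)
$a{\left(U \right)} = 2 U \left(-4 + U\right)$ ($a{\left(U \right)} = \left(U + U\right) \left(U - 4\right) = 2 U \left(-4 + U\right)$)
$S^{2}{\left(a{\left(u \right)} \right)} = \left(\left(2 \cdot 36 \left(-4 + 36\right)\right)^{2}\right)^{2} = \left(\left(2 \cdot 36 \cdot 32\right)^{2}\right)^{2} = \left(2304^{2}\right)^{2} = 5308416^{2} = 28179280429056$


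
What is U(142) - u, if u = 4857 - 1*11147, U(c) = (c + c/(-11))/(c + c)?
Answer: 69195/11 ≈ 6290.5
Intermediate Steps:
U(c) = 5/11 (U(c) = (c + c*(-1/11))/((2*c)) = (c - c/11)*(1/(2*c)) = (10*c/11)*(1/(2*c)) = 5/11)
u = -6290 (u = 4857 - 11147 = -6290)
U(142) - u = 5/11 - 1*(-6290) = 5/11 + 6290 = 69195/11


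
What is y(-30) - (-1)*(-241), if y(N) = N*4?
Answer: -361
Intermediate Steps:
y(N) = 4*N
y(-30) - (-1)*(-241) = 4*(-30) - (-1)*(-241) = -120 - 1*241 = -120 - 241 = -361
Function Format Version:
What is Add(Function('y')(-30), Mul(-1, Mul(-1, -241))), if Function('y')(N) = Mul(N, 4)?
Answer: -361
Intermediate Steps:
Function('y')(N) = Mul(4, N)
Add(Function('y')(-30), Mul(-1, Mul(-1, -241))) = Add(Mul(4, -30), Mul(-1, Mul(-1, -241))) = Add(-120, Mul(-1, 241)) = Add(-120, -241) = -361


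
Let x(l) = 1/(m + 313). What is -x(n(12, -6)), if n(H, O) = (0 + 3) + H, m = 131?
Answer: -1/444 ≈ -0.0022523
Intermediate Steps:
n(H, O) = 3 + H
x(l) = 1/444 (x(l) = 1/(131 + 313) = 1/444)
-x(n(12, -6)) = -1*1/444 = -1/444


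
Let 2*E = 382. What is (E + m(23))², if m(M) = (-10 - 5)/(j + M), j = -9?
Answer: 7070281/196 ≈ 36073.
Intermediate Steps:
E = 191 (E = (½)*382 = 191)
m(M) = -15/(-9 + M) (m(M) = (-10 - 5)/(-9 + M) = -15/(-9 + M))
(E + m(23))² = (191 - 15/(-9 + 23))² = (191 - 15/14)² = (2659/14)² = 7070281/196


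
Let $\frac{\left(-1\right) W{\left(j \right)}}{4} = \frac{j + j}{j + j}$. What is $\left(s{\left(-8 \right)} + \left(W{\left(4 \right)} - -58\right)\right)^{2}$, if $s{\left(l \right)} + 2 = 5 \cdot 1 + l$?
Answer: $2401$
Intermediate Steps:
$s{\left(l \right)} = 3 + l$ ($s{\left(l \right)} = -2 + \left(5 \cdot 1 + l\right) = -2 + \left(5 + l\right) = 3 + l$)
$W{\left(j \right)} = -4$ ($W{\left(j \right)} = - 4 \frac{j + j}{j + j} = - 4 \frac{2 j}{2 j} = - 4 \cdot 2 j \frac{1}{2 j} = \left(-4\right) 1 = -4$)
$\left(s{\left(-8 \right)} + \left(W{\left(4 \right)} - -58\right)\right)^{2} = \left(\left(3 - 8\right) - -54\right)^{2} = \left(-5 + \left(-4 + 58\right)\right)^{2} = \left(-5 + 54\right)^{2} = 49^{2} = 2401$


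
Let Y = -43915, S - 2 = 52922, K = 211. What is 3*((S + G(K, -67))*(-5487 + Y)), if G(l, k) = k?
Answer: -7833724542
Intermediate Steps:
S = 52924 (S = 2 + 52922 = 52924)
3*((S + G(K, -67))*(-5487 + Y)) = 3*((52924 - 67)*(-5487 - 43915)) = 3*(52857*(-49402)) = 3*(-2611241514) = -7833724542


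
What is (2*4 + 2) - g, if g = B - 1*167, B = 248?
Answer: -71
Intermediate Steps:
g = 81 (g = 248 - 1*167 = 248 - 167 = 81)
(2*4 + 2) - g = (2*4 + 2) - 1*81 = (8 + 2) - 81 = 10 - 81 = -71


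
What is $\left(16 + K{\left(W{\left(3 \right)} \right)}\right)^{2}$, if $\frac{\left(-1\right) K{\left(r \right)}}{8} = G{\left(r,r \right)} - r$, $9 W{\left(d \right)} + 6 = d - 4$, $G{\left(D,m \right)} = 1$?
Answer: $\frac{256}{81} \approx 3.1605$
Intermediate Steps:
$W{\left(d \right)} = - \frac{10}{9} + \frac{d}{9}$ ($W{\left(d \right)} = - \frac{2}{3} + \frac{d - 4}{9} = - \frac{2}{3} + \frac{-4 + d}{9} = - \frac{2}{3} + \left(- \frac{4}{9} + \frac{d}{9}\right) = - \frac{10}{9} + \frac{d}{9}$)
$K{\left(r \right)} = -8 + 8 r$ ($K{\left(r \right)} = - 8 \left(1 - r\right) = -8 + 8 r$)
$\left(16 + K{\left(W{\left(3 \right)} \right)}\right)^{2} = \left(16 - \left(8 - 8 \left(- \frac{10}{9} + \frac{1}{9} \cdot 3\right)\right)\right)^{2} = \left(16 - \left(8 - 8 \left(- \frac{10}{9} + \frac{1}{3}\right)\right)\right)^{2} = \left(16 + \left(-8 + 8 \left(- \frac{7}{9}\right)\right)\right)^{2} = \left(16 - \frac{128}{9}\right)^{2} = \left(\frac{16}{9}\right)^{2} = \frac{256}{81}$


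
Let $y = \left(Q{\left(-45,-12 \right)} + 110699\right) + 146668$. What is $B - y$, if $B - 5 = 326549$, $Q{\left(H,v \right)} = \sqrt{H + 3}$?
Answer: $69187 - i \sqrt{42} \approx 69187.0 - 6.4807 i$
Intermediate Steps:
$Q{\left(H,v \right)} = \sqrt{3 + H}$
$B = 326554$ ($B = 5 + 326549 = 326554$)
$y = 257367 + i \sqrt{42}$ ($y = \left(\sqrt{3 - 45} + 110699\right) + 146668 = \left(\sqrt{-42} + 110699\right) + 146668 = \left(i \sqrt{42} + 110699\right) + 146668 = \left(110699 + i \sqrt{42}\right) + 146668 = 257367 + i \sqrt{42} \approx 2.5737 \cdot 10^{5} + 6.4807 i$)
$B - y = 326554 - \left(257367 + i \sqrt{42}\right) = 69187 - i \sqrt{42}$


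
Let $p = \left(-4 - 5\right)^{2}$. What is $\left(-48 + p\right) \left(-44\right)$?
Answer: $-1452$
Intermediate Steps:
$p = 81$ ($p = \left(-9\right)^{2} = 81$)
$\left(-48 + p\right) \left(-44\right) = \left(-48 + 81\right) \left(-44\right) = 33 \left(-44\right) = -1452$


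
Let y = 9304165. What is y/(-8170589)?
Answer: -9304165/8170589 ≈ -1.1387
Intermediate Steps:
y/(-8170589) = 9304165/(-8170589) = 9304165*(-1/8170589) = -9304165/8170589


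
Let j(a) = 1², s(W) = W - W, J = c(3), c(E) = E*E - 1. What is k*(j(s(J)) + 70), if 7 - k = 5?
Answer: 142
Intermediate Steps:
k = 2 (k = 7 - 1*5 = 7 - 5 = 2)
c(E) = -1 + E² (c(E) = E² - 1 = -1 + E²)
J = 8 (J = -1 + 3² = -1 + 9 = 8)
s(W) = 0
j(a) = 1
k*(j(s(J)) + 70) = 2*(1 + 70) = 2*71 = 142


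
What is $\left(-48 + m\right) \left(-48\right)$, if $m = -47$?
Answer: $4560$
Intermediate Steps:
$\left(-48 + m\right) \left(-48\right) = \left(-48 - 47\right) \left(-48\right) = \left(-95\right) \left(-48\right) = 4560$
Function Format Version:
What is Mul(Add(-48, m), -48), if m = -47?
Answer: 4560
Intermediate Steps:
Mul(Add(-48, m), -48) = Mul(Add(-48, -47), -48) = Mul(-95, -48) = 4560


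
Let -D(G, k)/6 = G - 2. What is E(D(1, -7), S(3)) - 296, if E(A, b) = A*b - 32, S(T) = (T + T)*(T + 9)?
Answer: 104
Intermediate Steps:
D(G, k) = 12 - 6*G (D(G, k) = -6*(G - 2) = -6*(-2 + G) = 12 - 6*G)
S(T) = 2*T*(9 + T) (S(T) = (2*T)*(9 + T) = 2*T*(9 + T))
E(A, b) = -32 + A*b
E(D(1, -7), S(3)) - 296 = (-32 + (12 - 6*1)*(2*3*(9 + 3))) - 296 = (-32 + (12 - 6)*(2*3*12)) - 296 = (-32 + 6*72) - 296 = (-32 + 432) - 296 = 400 - 296 = 104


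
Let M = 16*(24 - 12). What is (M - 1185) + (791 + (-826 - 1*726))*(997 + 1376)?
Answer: -1806846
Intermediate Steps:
M = 192 (M = 16*12 = 192)
(M - 1185) + (791 + (-826 - 1*726))*(997 + 1376) = (192 - 1185) + (791 + (-826 - 1*726))*(997 + 1376) = -993 + (791 + (-826 - 726))*2373 = -993 + (791 - 1552)*2373 = -993 - 761*2373 = -993 - 1805853 = -1806846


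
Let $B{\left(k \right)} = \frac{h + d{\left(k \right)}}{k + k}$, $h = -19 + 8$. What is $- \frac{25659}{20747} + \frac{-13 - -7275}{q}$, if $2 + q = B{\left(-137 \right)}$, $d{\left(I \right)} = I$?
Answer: $- \frac{10323098809}{2074700} \approx -4975.7$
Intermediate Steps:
$h = -11$
$B{\left(k \right)} = \frac{-11 + k}{2 k}$ ($B{\left(k \right)} = \frac{-11 + k}{k + k} = \frac{-11 + k}{2 k}$)
$q = - \frac{200}{137}$ ($q = -2 + \frac{-11 - 137}{2 \left(-137\right)} = -2 + \frac{1}{2} \left(- \frac{1}{137}\right) \left(-148\right) = -2 + \frac{74}{137} = - \frac{200}{137} \approx -1.4599$)
$- \frac{25659}{20747} + \frac{-13 - -7275}{q} = - \frac{25659}{20747} + \frac{-13 - -7275}{- \frac{200}{137}} = \left(-25659\right) \frac{1}{20747} + \left(-13 + 7275\right) \left(- \frac{137}{200}\right) = - \frac{25659}{20747} + 7262 \left(- \frac{137}{200}\right) = - \frac{25659}{20747} - \frac{497447}{100} = - \frac{10323098809}{2074700}$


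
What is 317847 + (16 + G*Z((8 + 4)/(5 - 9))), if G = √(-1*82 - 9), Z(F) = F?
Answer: 317863 - 3*I*√91 ≈ 3.1786e+5 - 28.618*I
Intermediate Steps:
G = I*√91 (G = √(-82 - 9) = √(-91) = I*√91 ≈ 9.5394*I)
317847 + (16 + G*Z((8 + 4)/(5 - 9))) = 317847 + (16 + (I*√91)*((8 + 4)/(5 - 9))) = 317847 + (16 + (I*√91)*(12/(-4))) = 317847 + (16 + (I*√91)*(12*(-¼))) = 317847 + (16 + (I*√91)*(-3)) = 317847 + (16 - 3*I*√91) = 317863 - 3*I*√91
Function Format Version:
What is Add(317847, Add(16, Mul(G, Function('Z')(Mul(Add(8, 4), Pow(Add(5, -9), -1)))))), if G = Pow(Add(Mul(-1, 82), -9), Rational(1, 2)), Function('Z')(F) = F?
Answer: Add(317863, Mul(-3, I, Pow(91, Rational(1, 2)))) ≈ Add(3.1786e+5, Mul(-28.618, I))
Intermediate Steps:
G = Mul(I, Pow(91, Rational(1, 2))) (G = Pow(Add(-82, -9), Rational(1, 2)) = Pow(-91, Rational(1, 2)) = Mul(I, Pow(91, Rational(1, 2))) ≈ Mul(9.5394, I))
Add(317847, Add(16, Mul(G, Function('Z')(Mul(Add(8, 4), Pow(Add(5, -9), -1)))))) = Add(317847, Add(16, Mul(Mul(I, Pow(91, Rational(1, 2))), Mul(Add(8, 4), Pow(Add(5, -9), -1))))) = Add(317847, Add(16, Mul(Mul(I, Pow(91, Rational(1, 2))), Mul(12, Pow(-4, -1))))) = Add(317847, Add(16, Mul(Mul(I, Pow(91, Rational(1, 2))), Mul(12, Rational(-1, 4))))) = Add(317847, Add(16, Mul(Mul(I, Pow(91, Rational(1, 2))), -3))) = Add(317847, Add(16, Mul(-3, I, Pow(91, Rational(1, 2))))) = Add(317863, Mul(-3, I, Pow(91, Rational(1, 2))))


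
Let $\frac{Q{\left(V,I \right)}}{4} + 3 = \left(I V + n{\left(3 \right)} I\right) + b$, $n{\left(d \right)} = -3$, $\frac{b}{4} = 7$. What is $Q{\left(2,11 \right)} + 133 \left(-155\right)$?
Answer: $-20559$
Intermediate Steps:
$b = 28$ ($b = 4 \cdot 7 = 28$)
$Q{\left(V,I \right)} = 100 - 12 I + 4 I V$ ($Q{\left(V,I \right)} = -12 + 4 \left(\left(I V - 3 I\right) + 28\right) = -12 + 4 \left(\left(- 3 I + I V\right) + 28\right) = -12 + 4 \left(28 - 3 I + I V\right) = -12 + \left(112 - 12 I + 4 I V\right) = 100 - 12 I + 4 I V$)
$Q{\left(2,11 \right)} + 133 \left(-155\right) = \left(100 - 132 + 4 \cdot 11 \cdot 2\right) + 133 \left(-155\right) = \left(100 - 132 + 88\right) - 20615 = 56 - 20615 = -20559$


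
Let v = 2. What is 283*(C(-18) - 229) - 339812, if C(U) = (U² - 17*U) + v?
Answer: -225763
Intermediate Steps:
C(U) = 2 + U² - 17*U (C(U) = (U² - 17*U) + 2 = 2 + U² - 17*U)
283*(C(-18) - 229) - 339812 = 283*((2 + (-18)² - 17*(-18)) - 229) - 339812 = 283*((2 + 324 + 306) - 229) - 339812 = 283*(632 - 229) - 339812 = 283*403 - 339812 = 114049 - 339812 = -225763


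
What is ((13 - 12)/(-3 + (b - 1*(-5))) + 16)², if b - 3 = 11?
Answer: 66049/256 ≈ 258.00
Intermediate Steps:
b = 14 (b = 3 + 11 = 14)
((13 - 12)/(-3 + (b - 1*(-5))) + 16)² = ((13 - 12)/(-3 + (14 - 1*(-5))) + 16)² = (1/(-3 + (14 + 5)) + 16)² = (1/(-3 + 19) + 16)² = (1/16 + 16)² = (257/16)² = 66049/256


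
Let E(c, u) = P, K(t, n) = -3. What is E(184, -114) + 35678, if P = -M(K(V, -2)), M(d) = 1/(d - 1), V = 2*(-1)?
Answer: 142713/4 ≈ 35678.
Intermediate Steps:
V = -2
M(d) = 1/(-1 + d)
P = ¼ (P = -1/(-1 - 3) = -1/(-4) = -1*(-¼) = ¼ ≈ 0.25000)
E(c, u) = ¼
E(184, -114) + 35678 = ¼ + 35678 = 142713/4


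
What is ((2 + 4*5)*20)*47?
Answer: 20680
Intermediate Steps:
((2 + 4*5)*20)*47 = ((2 + 20)*20)*47 = (22*20)*47 = 440*47 = 20680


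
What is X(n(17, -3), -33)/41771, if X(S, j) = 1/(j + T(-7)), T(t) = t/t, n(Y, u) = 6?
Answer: -1/1336672 ≈ -7.4813e-7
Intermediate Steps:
T(t) = 1
X(S, j) = 1/(1 + j) (X(S, j) = 1/(j + 1) = 1/(1 + j))
X(n(17, -3), -33)/41771 = 1/((1 - 33)*41771) = (1/41771)/(-32) = -1/32*1/41771 = -1/1336672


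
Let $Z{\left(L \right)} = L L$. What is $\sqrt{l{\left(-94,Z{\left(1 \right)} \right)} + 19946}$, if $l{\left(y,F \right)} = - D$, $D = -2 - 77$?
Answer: $15 \sqrt{89} \approx 141.51$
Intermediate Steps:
$D = -79$
$Z{\left(L \right)} = L^{2}$
$l{\left(y,F \right)} = 79$ ($l{\left(y,F \right)} = \left(-1\right) \left(-79\right) = 79$)
$\sqrt{l{\left(-94,Z{\left(1 \right)} \right)} + 19946} = \sqrt{79 + 19946} = \sqrt{20025} = 15 \sqrt{89}$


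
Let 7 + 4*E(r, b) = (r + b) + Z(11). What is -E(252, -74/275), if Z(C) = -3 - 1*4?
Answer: -16344/275 ≈ -59.433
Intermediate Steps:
Z(C) = -7 (Z(C) = -3 - 4 = -7)
E(r, b) = -7/2 + b/4 + r/4 (E(r, b) = -7/4 + ((r + b) - 7)/4 = -7/4 + ((b + r) - 7)/4 = -7/4 + (-7 + b + r)/4 = -7/4 + (-7/4 + b/4 + r/4) = -7/2 + b/4 + r/4)
-E(252, -74/275) = -(-7/2 + (-74/275)/4 + (¼)*252) = -(-7/2 + (-74*1/275)/4 + 63) = -(-7/2 + (¼)*(-74/275) + 63) = -(-7/2 - 37/550 + 63) = -1*16344/275 = -16344/275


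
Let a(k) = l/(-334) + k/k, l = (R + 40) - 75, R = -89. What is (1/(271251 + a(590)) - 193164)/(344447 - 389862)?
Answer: 8750164237777/2057260715590 ≈ 4.2533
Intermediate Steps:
l = -124 (l = (-89 + 40) - 75 = -49 - 75 = -124)
a(k) = 229/167 (a(k) = -124/(-334) + k/k = -124*(-1/334) + 1 = 62/167 + 1 = 229/167)
(1/(271251 + a(590)) - 193164)/(344447 - 389862) = (1/(271251 + 229/167) - 193164)/(344447 - 389862) = (1/(45299146/167) - 193164)/(-45415) = (167/45299146 - 193164)*(-1/45415) = -8750164237777/45299146*(-1/45415) = 8750164237777/2057260715590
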